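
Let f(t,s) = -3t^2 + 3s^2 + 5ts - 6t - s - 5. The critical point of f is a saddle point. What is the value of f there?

-230/61

∂f/∂t = -6t + 5s - 6 = 0 and ∂f/∂s = 5t + 6s - 1 = 0, so (t, s) = (-31/61, 36/61).
The Hessian has f_{tt} = -6, f_{ss} = 6, f_{ts} = 5, giving D = -61 < 0, so the point is a saddle point.
f(-31/61, 36/61) = -230/61.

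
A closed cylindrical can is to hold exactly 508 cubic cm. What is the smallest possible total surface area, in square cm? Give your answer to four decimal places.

352.4442

With radius r and height h, πr²h = 508 so h = 508/(πr²), and S(r) = 2πr² + 2πrh = 2πr² + 2·508/r.
S'(r) = 4πr − 2·508/r² = 0 ⇒ r³ = 508/(2π), so r ≈ 4.3241 and h = 2r ≈ 8.6482.
S''(r) = 4π + 4·508/r³ > 0, so this is the minimum; S ≈ 352.4442.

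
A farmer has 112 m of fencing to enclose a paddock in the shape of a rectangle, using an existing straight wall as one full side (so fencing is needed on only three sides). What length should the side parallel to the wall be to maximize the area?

Let the sides perpendicular to the wall have length x and the parallel side y, so 2x + y = 112 and the area is A = xy = x(112 − 2x).
A'(x) = 112 − 4x = 0 gives x = 28, and A''(x) = −4 < 0 confirms a maximum.
Then y = 112 − 2·28 = 56 and A = 1568.

56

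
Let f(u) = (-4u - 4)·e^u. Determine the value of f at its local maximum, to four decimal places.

By the product rule, f'(u) = (-4u - 8)·e^u. Since e^u > 0, the only critical point is u = -2.
f''(-2) has the same sign as -4 < 0, so this is a local maximum.
f(-2) = (4)·e^(-2) ≈ 0.5413.

0.5413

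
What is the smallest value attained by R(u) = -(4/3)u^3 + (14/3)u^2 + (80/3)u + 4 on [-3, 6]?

The derivative is -4u^2 + (28/3)u + 80/3, which vanishes at u = -5/3 and u = 4.
Evaluating at the critical points and endpoints: R(-3) = 2; R(-5/3) = -1726/81; R(4) = 100; R(6) = 44.
So the minimum is R(-5/3) = -1726/81.

-1726/81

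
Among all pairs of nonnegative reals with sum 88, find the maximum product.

1936

With x + y = 88, the product is P(x) = x(88 − x).
P'(x) = 88 − 2x = 0 gives x = 44; P'' = −2 < 0, so this is the maximum.
P = 44·44 = 1936.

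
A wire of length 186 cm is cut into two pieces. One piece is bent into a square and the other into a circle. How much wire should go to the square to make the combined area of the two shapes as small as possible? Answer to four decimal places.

104.1784

Let x be the length used for the square. Square side x/4; circle radius (186−x)/(2π).
A(x) = (x/4)² + π·((186−x)/(2π))² = x²/16 + (186−x)²/(4π) for 0 ≤ x ≤ 186. A'(x) = x/8 − (186−x)/(2π) = 0 gives x = 4·186/(π+4) ≈ 104.1784.
A'' = 1/8 + 1/(2π) > 0, so this gives the minimum combined area; x ≈ 104.1784 cm to the square.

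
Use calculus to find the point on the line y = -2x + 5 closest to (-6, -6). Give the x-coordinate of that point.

Minimize D(x)^2 = (x + 6)^2 + (-2x + 11)^2.
d/dx[D^2] = 2(x + 6) + 2·(-2)·(-2x + 11) = 0 ⇒ x = 16/5.
Then y = -7/5 and the distance is √(529/5) ≈ 10.2859.

16/5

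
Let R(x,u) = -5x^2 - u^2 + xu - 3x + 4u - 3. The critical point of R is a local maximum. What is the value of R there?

20/19

∂R/∂x = -10x + u - 3 = 0 and ∂R/∂u = x - 2u + 4 = 0, so (x, u) = (-2/19, 37/19).
The Hessian has R_{xx} = -10, R_{uu} = -2, R_{xu} = 1, giving D = 19 > 0 with R_{xx} < 0, so the point is a local maximum.
R(-2/19, 37/19) = 20/19.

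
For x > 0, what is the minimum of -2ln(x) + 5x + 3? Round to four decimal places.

P'(x) = -2/x + 5 = 0 gives x = 2/5.
P''(x) = 2/x², which is positive for x > 0, so this is a local minimum.
P(2/5) = -2·ln(2/5) + 2 + 3 ≈ 6.8326.

6.8326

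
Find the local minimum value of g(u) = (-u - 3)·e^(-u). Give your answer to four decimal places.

g'(u) = (-1)·e^(-u) + (-u - 3)·(-1)·e^(-u) = (u + 2)·e^(-u). Since e^(-u) > 0, the only critical point is u = -2.
g''(-2) has the same sign as 1 > 0, so this is a local minimum.
g(-2) = (-1)·e^(2) ≈ -7.3891.

-7.3891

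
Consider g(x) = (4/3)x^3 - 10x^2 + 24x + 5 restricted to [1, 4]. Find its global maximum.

79/3

g'(x) = 4x^2 - 20x + 24, which vanishes at x = 2 and x = 3.
Candidates: g(1) = 61/3, g(2) = 71/3, g(3) = 23, g(4) = 79/3.
Hence the absolute maximum is 79/3 at x = 4.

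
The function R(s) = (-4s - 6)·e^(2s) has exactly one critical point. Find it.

-2

Differentiating with the product rule gives R'(s) = (-8s - 16)·e^(2s). Since e^(2s) > 0, the only critical point is s = -2.
R''(-2) has the same sign as -8 < 0, so this is a local maximum.
R(-2) = (2)·e^(-4) ≈ 0.0366.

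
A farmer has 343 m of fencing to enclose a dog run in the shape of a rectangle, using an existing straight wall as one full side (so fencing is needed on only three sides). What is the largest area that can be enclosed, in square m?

Let the sides perpendicular to the wall have length x and the parallel side y, so 2x + y = 343 and the area is A = xy = x(343 − 2x).
A'(x) = 343 − 4x = 0 gives x = 343/4, and A''(x) = −4 < 0 confirms a maximum.
Then y = 343 − 2·343/4 = 343/2 and A = 117649/8.

117649/8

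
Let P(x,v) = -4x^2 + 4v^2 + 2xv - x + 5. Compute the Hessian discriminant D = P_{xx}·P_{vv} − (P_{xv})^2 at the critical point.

∂P/∂x = -8x + 2v - 1 = 0 and ∂P/∂v = 2x + 8v = 0, so (x, v) = (-2/17, 1/34).
The Hessian has P_{xx} = -8, P_{vv} = 8, P_{xv} = 2, giving D = -68 < 0, so the point is a saddle point.
D = (-8)·(8) − (2)^2 = -68.

-68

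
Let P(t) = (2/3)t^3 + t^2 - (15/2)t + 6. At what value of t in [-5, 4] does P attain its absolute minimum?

-5

P'(t) = 2t^2 + 2t - 15/2, which vanishes at t = -5/2 and t = 3/2.
Candidates: P(-5) = -89/6,  P(-5/2) = 247/12,  P(3/2) = -3/4,  P(4) = 104/3.
The minimum over the interval is -89/6, attained at t = -5.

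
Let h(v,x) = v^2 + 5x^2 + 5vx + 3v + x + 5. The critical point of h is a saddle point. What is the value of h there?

56/5

∂h/∂v = 2v + 5x + 3 = 0 and ∂h/∂x = 5v + 10x + 1 = 0, so (v, x) = (5, -13/5).
The Hessian has h_{vv} = 2, h_{xx} = 10, h_{vx} = 5, giving D = -5 < 0, so the point is a saddle point.
h(5, -13/5) = 56/5.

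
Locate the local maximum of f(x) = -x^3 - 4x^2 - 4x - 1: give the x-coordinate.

-2/3

f'(x) = -3x^2 - 8x - 4 = 0 at x = -2, -2/3.
Since f''(x) = -6x - 8, we get f''(-2) = 4 > 0 ⇒ local minimum; f''(-2/3) = -4 < 0 ⇒ local maximum.
Thus f has its local maximum at x = -2/3, with value 5/27.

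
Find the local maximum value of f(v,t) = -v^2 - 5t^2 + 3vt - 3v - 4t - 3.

∂f/∂v = -2v + 3t - 3 = 0 and ∂f/∂t = 3v - 10t - 4 = 0, so (v, t) = (-42/11, -17/11).
The Hessian has f_{vv} = -2, f_{tt} = -10, f_{vt} = 3, giving D = 11 > 0 with f_{vv} < 0, so the point is a local maximum.
f(-42/11, -17/11) = 64/11.

64/11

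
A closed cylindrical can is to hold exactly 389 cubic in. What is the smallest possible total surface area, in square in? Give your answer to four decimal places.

294.9947

With radius r and height h, πr²h = 389 so h = 389/(πr²), and S(r) = 2πr² + 2πrh = 2πr² + 2·389/r.
S'(r) = 4πr − 2·389/r² = 0 ⇒ r³ = 389/(2π), so r ≈ 3.9560 and h = 2r ≈ 7.9120.
S''(r) = 4π + 4·389/r³ > 0, so this is the minimum; S ≈ 294.9947.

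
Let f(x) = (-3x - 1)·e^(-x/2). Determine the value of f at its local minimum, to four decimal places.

Differentiating with the product rule gives f'(x) = ((3/2)x - 5/2)·e^(-x/2). Since e^(-x/2) > 0, the only critical point is x = 5/3.
f''(5/3) has the same sign as 3/2 > 0, so this is a local minimum.
f(5/3) = (-6)·e^(-5/6) ≈ -2.6076.

-2.6076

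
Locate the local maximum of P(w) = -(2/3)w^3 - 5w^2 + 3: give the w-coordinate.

P'(w) = -2w^2 - 10w = 0 at w = -5, 0.
Second-derivative test with P''(w) = -4w - 10: P''(-5) = 10 > 0 ⇒ local minimum; P''(0) = -10 < 0 ⇒ local maximum.
The local maximum is P(0) = 3.

0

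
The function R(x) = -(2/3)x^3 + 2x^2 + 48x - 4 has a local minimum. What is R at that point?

-364/3

Critical points: R'(x) = -2x^2 + 4x + 48 vanishes at x = -4, 6.
Second-derivative test with R''(x) = -4x + 4: R''(-4) = 20 > 0 ⇒ local minimum; R''(6) = -20 < 0 ⇒ local maximum.
Thus R has its local minimum at x = -4, with value -364/3.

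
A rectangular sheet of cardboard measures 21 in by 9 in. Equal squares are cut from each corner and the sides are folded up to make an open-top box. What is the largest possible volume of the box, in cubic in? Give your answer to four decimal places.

170.0622

With cut size x, the volume is V(x) = x(21 − 2x)(9 − 2x) for 0 < x < 4.5.
V'(x) = 12x^2 − 120x + 189. Setting V'(x) = 0 gives x ≈ 1.9586 (the root in (0, 4.5)).
V''(x) = 24x − 120 is negative there, so this is the maximum; V ≈ 170.0622.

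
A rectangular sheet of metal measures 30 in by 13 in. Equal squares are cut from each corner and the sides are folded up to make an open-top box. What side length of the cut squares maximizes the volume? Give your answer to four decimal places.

2.8237

With cut size x, the volume is V(x) = x(30 − 2x)(13 − 2x) for 0 < x < 6.5.
V'(x) = 12x^2 − 172x + 390. Setting V'(x) = 0 gives x ≈ 2.8237 (the root in (0, 6.5)).
V''(x) = 24x − 172 is negative there, so this is the maximum; V ≈ 505.5974.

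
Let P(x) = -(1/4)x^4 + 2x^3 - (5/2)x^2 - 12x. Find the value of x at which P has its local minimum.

3

Critical points: P'(x) = -x^3 + 6x^2 - 5x - 12 vanishes at x = -1, 3, 4.
P''(x) = -3x^2 + 12x - 5. P''(-1) = -20 < 0 ⇒ local maximum; P''(3) = 4 > 0 ⇒ local minimum; P''(4) = -5 < 0 ⇒ local maximum.
So the local minimum value is P(3) = -99/4.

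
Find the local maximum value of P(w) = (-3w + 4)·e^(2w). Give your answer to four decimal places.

By the product rule, P'(w) = (-6w + 5)·e^(2w). Since e^(2w) > 0, the only critical point is w = 5/6.
P''(5/6) has the same sign as -6 < 0, so this is a local maximum.
P(5/6) = (3/2)·e^(5/3) ≈ 7.9417.

7.9417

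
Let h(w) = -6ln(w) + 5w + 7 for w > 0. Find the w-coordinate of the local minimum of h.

6/5

h'(w) = -6/w + 5 = 0 gives w = 6/5.
h''(w) = 6/w², which is positive for w > 0, so this is a local minimum.
h(6/5) = -6·ln(6/5) + 6 + 7 ≈ 11.9061.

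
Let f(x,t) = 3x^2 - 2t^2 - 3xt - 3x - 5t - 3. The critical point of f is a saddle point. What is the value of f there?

∂f/∂x = 6x - 3t - 3 = 0 and ∂f/∂t = -3x - 4t - 5 = 0, so (x, t) = (-1/11, -13/11).
The Hessian has f_{xx} = 6, f_{tt} = -4, f_{xt} = -3, giving D = -33 < 0, so the point is a saddle point.
f(-1/11, -13/11) = 1/11.

1/11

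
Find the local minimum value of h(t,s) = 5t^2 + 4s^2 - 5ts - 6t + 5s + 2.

∂h/∂t = 10t - 5s - 6 = 0 and ∂h/∂s = -5t + 8s + 5 = 0, so (t, s) = (23/55, -4/11).
The Hessian has h_{tt} = 10, h_{ss} = 8, h_{ts} = -5, giving D = 55 > 0 with h_{tt} > 0, so the point is a local minimum.
h(23/55, -4/11) = -9/55.

-9/55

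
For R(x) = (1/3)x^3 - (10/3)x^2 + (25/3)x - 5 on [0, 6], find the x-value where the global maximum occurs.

5/3

The derivative is x^2 - (20/3)x + 25/3, which vanishes at x = 5/3 and x = 5.
Candidates: R(0) = -5, R(5/3) = 95/81, R(5) = -5, R(6) = -3.
The maximum over the interval is 95/81, attained at x = 5/3.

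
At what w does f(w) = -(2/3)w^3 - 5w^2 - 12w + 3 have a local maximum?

f'(w) = -2w^2 - 10w - 12 = 0 at w = -3, -2.
Since f''(w) = -4w - 10, we get f''(-3) = 2 > 0 ⇒ local minimum; f''(-2) = -2 < 0 ⇒ local maximum.
So the local maximum value is f(-2) = 37/3.

-2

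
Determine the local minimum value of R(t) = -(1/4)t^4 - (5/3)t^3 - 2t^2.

Critical points: R'(t) = -t^3 - 5t^2 - 4t vanishes at t = -4, -1, 0.
Since R''(t) = -3t^2 - 10t - 4, we get R''(-4) = -12 < 0 ⇒ local maximum; R''(-1) = 3 > 0 ⇒ local minimum; R''(0) = -4 < 0 ⇒ local maximum.
Thus R has its local minimum at t = -1, with value -7/12.

-7/12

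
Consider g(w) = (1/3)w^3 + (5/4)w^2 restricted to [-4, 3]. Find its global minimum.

The derivative is w^2 + (5/2)w, which vanishes at w = -5/2 and w = 0.
Compare values at every candidate in [-4, 3]: g(-4) = -4/3, g(-5/2) = 125/48, g(0) = 0, g(3) = 81/4.
The minimum over the interval is -4/3, attained at w = -4.

-4/3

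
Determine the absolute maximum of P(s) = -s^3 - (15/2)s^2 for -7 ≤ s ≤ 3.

Differentiating, P'(s) = -3s^2 - 15s; which vanishes at s = -5 and s = 0.
Candidates: P(-7) = -49/2, P(-5) = -125/2, P(0) = 0, P(3) = -189/2.
Hence the absolute maximum is 0 at s = 0.

0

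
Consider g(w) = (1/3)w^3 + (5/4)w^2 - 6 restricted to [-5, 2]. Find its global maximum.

5/3

Differentiating, g'(w) = w^2 + (5/2)w; which vanishes at w = -5/2 and w = 0.
Candidates: g(-5) = -197/12; g(-5/2) = -163/48; g(0) = -6; g(2) = 5/3.
The maximum over the interval is 5/3, attained at w = 2.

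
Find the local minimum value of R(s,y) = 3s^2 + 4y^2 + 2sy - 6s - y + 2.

-47/44

∂R/∂s = 6s + 2y - 6 = 0 and ∂R/∂y = 2s + 8y - 1 = 0, so (s, y) = (23/22, -3/22).
The Hessian has R_{ss} = 6, R_{yy} = 8, R_{sy} = 2, giving D = 44 > 0 with R_{ss} > 0, so the point is a local minimum.
R(23/22, -3/22) = -47/44.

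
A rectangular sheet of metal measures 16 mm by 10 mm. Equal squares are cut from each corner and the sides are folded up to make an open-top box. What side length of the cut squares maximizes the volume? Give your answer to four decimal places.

2.0000

With cut size x, the volume is V(x) = x(16 − 2x)(10 − 2x) for 0 < x < 5.
V'(x) = 12x^2 − 104x + 160. Setting V'(x) = 0 gives x ≈ 2.0000 (the root in (0, 5)).
V''(x) = 24x − 104 is negative there, so this is the maximum; V ≈ 144.0000.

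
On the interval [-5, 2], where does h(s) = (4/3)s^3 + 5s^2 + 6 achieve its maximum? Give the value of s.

2

h'(s) = 4s^2 + 10s, which vanishes at s = -5/2 and s = 0.
Evaluating at the critical points and endpoints: h(-5) = -107/3; h(-5/2) = 197/12; h(0) = 6; h(2) = 110/3.
Hence the absolute maximum is 110/3 at s = 2.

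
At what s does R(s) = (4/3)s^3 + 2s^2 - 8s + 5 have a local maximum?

Critical points: R'(s) = 4s^2 + 4s - 8 vanishes at s = -2, 1.
Since R''(s) = 8s + 4, we get R''(-2) = -12 < 0 ⇒ local maximum; R''(1) = 12 > 0 ⇒ local minimum.
So the local maximum value is R(-2) = 55/3.

-2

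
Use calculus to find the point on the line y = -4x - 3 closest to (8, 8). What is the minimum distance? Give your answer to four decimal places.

10.4290

Minimize D(x)^2 = (x - 8)^2 + (-4x - 11)^2.
d/dx[D^2] = 2(x - 8) + 2·(-4)·(-4x - 11) = 0 ⇒ x = -36/17.
Then y = 93/17 and the distance is √(1849/17) ≈ 10.4290.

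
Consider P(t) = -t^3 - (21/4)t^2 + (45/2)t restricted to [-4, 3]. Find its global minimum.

P'(t) = -3t^2 - (21/2)t + 45/2, whose only zero in [-4, 3] is t = 3/2.
Compare values at every candidate in [-4, 3]: P(-4) = -110, P(3/2) = 297/16, P(3) = -27/4.
Hence the absolute minimum is -110 at t = -4.

-110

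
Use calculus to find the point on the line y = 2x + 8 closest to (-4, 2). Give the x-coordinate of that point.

Minimize D(x)^2 = (x + 4)^2 + (2x + 6)^2.
d/dx[D^2] = 2(x + 4) + 2·2·(2x + 6) = 0 ⇒ x = -16/5.
Then y = 8/5 and the distance is √(4/5) ≈ 0.8944.

-16/5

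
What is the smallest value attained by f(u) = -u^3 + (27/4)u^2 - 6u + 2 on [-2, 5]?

9/16

f'(u) = -3u^2 + (27/2)u - 6, which vanishes at u = 1/2 and u = 4.
Compare values at every candidate in [-2, 5]: f(-2) = 49, f(1/2) = 9/16, f(4) = 22, f(5) = 63/4.
So the minimum is f(1/2) = 9/16.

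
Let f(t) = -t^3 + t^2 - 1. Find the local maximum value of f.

f'(t) = -3t^2 + 2t = 0 at t = 0, 2/3.
f''(t) = -6t + 2. f''(0) = 2 > 0 ⇒ local minimum; f''(2/3) = -2 < 0 ⇒ local maximum.
The local maximum is f(2/3) = -23/27.

-23/27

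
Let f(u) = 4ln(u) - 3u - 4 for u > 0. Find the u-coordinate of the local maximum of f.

f'(u) = 4/u − 3 = 0 gives u = 4/3.
f''(u) = -4/u², which is negative for u > 0, so this is a local maximum.
f(4/3) = 4·ln(4/3) - 4 - 4 ≈ -6.8493.

4/3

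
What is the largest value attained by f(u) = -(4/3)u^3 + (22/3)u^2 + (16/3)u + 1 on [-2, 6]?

Differentiating, f'(u) = -4u^2 + (44/3)u + 16/3; which vanishes at u = -1/3 and u = 4.
Candidates: f(-2) = 91/3,  f(-1/3) = 7/81,  f(4) = 163/3,  f(6) = 9.
Hence the absolute maximum is 163/3 at u = 4.

163/3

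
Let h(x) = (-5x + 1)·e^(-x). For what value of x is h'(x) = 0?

6/5

Differentiating with the product rule gives h'(x) = (5x - 6)·e^(-x). Since e^(-x) > 0, the only critical point is x = 6/5.
h''(6/5) has the same sign as 5 > 0, so this is a local minimum.
h(6/5) = (-5)·e^(-6/5) ≈ -1.5060.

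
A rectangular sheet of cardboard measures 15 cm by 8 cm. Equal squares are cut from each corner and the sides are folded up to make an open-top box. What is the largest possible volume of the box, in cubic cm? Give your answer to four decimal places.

90.7407

With cut size x, the volume is V(x) = x(15 − 2x)(8 − 2x) for 0 < x < 4.
V'(x) = 12x^2 − 92x + 120. Setting V'(x) = 0 gives x ≈ 1.6667 (the root in (0, 4)).
V''(x) = 24x − 92 is negative there, so this is the maximum; V ≈ 90.7407.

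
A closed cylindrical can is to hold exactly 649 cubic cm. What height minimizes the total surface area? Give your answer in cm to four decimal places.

9.3839

With radius r and height h, πr²h = 649 so h = 649/(πr²), and S(r) = 2πr² + 2πrh = 2πr² + 2·649/r.
S'(r) = 4πr − 2·649/r² = 0 ⇒ r³ = 649/(2π), so r ≈ 4.6920 and h = 2r ≈ 9.3839.
S''(r) = 4π + 4·649/r³ > 0, so this is the minimum; S ≈ 414.9646.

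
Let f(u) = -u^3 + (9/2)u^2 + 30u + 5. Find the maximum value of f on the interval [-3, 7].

The derivative is -3u^2 + 9u + 30, which vanishes at u = -2 and u = 5.
Evaluating at the critical points and endpoints: f(-3) = -35/2,  f(-2) = -29,  f(5) = 285/2,  f(7) = 185/2.
The maximum over the interval is 285/2, attained at u = 5.

285/2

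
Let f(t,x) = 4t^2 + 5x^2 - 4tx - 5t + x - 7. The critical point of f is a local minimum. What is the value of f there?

-557/64

∂f/∂t = 8t - 4x - 5 = 0 and ∂f/∂x = -4t + 10x + 1 = 0, so (t, x) = (23/32, 3/16).
The Hessian has f_{tt} = 8, f_{xx} = 10, f_{tx} = -4, giving D = 64 > 0 with f_{tt} > 0, so the point is a local minimum.
f(23/32, 3/16) = -557/64.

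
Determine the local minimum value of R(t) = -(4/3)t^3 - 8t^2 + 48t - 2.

Critical points: R'(t) = -4t^2 - 16t + 48 vanishes at t = -6, 2.
Since R''(t) = -8t - 16, we get R''(-6) = 32 > 0 ⇒ local minimum; R''(2) = -32 < 0 ⇒ local maximum.
Thus R has its local minimum at t = -6, with value -290.

-290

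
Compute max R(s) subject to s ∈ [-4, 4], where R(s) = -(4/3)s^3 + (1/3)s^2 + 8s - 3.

Differentiating, R'(s) = -4s^2 + (2/3)s + 8; which vanishes at s = -4/3 and s = 3/2.
Candidates: R(-4) = 167/3, R(-4/3) = -803/81, R(3/2) = 21/4, R(4) = -51.
Hence the absolute maximum is 167/3 at s = -4.

167/3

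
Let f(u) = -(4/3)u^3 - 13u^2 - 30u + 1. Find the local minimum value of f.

-22/3

f'(u) = -4u^2 - 26u - 30. Setting f'(u) = 0 gives u ∈ {-5, -3/2}.
f''(u) = -8u - 26. f''(-5) = 14 > 0 ⇒ local minimum; f''(-3/2) = -14 < 0 ⇒ local maximum.
So the local minimum value is f(-5) = -22/3.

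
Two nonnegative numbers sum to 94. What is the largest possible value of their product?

With x + y = 94, the product is P(x) = x(94 − x).
P'(x) = 94 − 2x = 0 gives x = 47; P'' = −2 < 0, so this is the maximum.
P = 47·47 = 2209.

2209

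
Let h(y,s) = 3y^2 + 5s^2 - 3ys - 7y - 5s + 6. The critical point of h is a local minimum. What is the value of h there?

∂h/∂y = 6y - 3s - 7 = 0 and ∂h/∂s = -3y + 10s - 5 = 0, so (y, s) = (5/3, 1).
The Hessian has h_{yy} = 6, h_{ss} = 10, h_{ys} = -3, giving D = 51 > 0 with h_{yy} > 0, so the point is a local minimum.
h(5/3, 1) = -7/3.

-7/3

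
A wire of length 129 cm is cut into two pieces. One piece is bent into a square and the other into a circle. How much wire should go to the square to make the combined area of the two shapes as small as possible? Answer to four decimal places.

Let x be the length used for the square. Square side x/4; circle radius (129−x)/(2π).
A(x) = (x/4)² + π·((129−x)/(2π))² = x²/16 + (129−x)²/(4π) for 0 ≤ x ≤ 129. A'(x) = x/8 − (129−x)/(2π) = 0 gives x = 4·129/(π+4) ≈ 72.2528.
A'' = 1/8 + 1/(2π) > 0, so this gives the minimum combined area; x ≈ 72.2528 cm to the square.

72.2528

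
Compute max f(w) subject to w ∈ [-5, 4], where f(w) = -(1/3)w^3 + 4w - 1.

The derivative is -w^2 + 4, which vanishes at w = -2 and w = 2.
Evaluating at the critical points and endpoints: f(-5) = 62/3,  f(-2) = -19/3,  f(2) = 13/3,  f(4) = -19/3.
The maximum over the interval is 62/3, attained at w = -5.

62/3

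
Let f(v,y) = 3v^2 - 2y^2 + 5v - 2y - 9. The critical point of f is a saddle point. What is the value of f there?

∂f/∂v = 6v + 5 = 0 and ∂f/∂y = -4y - 2 = 0, so (v, y) = (-5/6, -1/2).
The Hessian has f_{vv} = 6, f_{yy} = -4, f_{vy} = 0, giving D = -24 < 0, so the point is a saddle point.
f(-5/6, -1/2) = -127/12.

-127/12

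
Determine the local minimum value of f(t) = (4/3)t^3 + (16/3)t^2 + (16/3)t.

Critical points: f'(t) = 4t^2 + (32/3)t + 16/3 vanishes at t = -2, -2/3.
Since f''(t) = 8t + 32/3, we get f''(-2) = -16/3 < 0 ⇒ local maximum; f''(-2/3) = 16/3 > 0 ⇒ local minimum.
Thus f has its local minimum at t = -2/3, with value -128/81.

-128/81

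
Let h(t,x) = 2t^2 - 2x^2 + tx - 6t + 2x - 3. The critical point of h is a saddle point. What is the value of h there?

-103/17

∂h/∂t = 4t + x - 6 = 0 and ∂h/∂x = t - 4x + 2 = 0, so (t, x) = (22/17, 14/17).
The Hessian has h_{tt} = 4, h_{xx} = -4, h_{tx} = 1, giving D = -17 < 0, so the point is a saddle point.
h(22/17, 14/17) = -103/17.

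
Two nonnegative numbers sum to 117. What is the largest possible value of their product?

With x + y = 117, the product is P(x) = x(117 − x).
P'(x) = 117 − 2x = 0 gives x = 117/2; P'' = −2 < 0, so this is the maximum.
P = 117/2·117/2 = 13689/4.

13689/4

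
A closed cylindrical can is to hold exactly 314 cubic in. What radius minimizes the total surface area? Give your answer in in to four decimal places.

With radius r and height h, πr²h = 314 so h = 314/(πr²), and S(r) = 2πr² + 2πrh = 2πr² + 2·314/r.
S'(r) = 4πr − 2·314/r² = 0 ⇒ r³ = 314/(2π), so r ≈ 3.6834 and h = 2r ≈ 7.3668.
S''(r) = 4π + 4·314/r³ > 0, so this is the minimum; S ≈ 255.7414.

3.6834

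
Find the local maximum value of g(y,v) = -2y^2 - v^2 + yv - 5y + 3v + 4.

8

∂g/∂y = -4y + v - 5 = 0 and ∂g/∂v = y - 2v + 3 = 0, so (y, v) = (-1, 1).
The Hessian has g_{yy} = -4, g_{vv} = -2, g_{yv} = 1, giving D = 7 > 0 with g_{yy} < 0, so the point is a local maximum.
g(-1, 1) = 8.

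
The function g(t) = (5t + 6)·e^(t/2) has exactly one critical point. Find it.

g'(t) = 5·e^(t/2) + (5t + 6)·(1/2)·e^(t/2) = ((5/2)t + 8)·e^(t/2). Since e^(t/2) > 0, the only critical point is t = -16/5.
g''(-16/5) has the same sign as 5/2 > 0, so this is a local minimum.
g(-16/5) = (-10)·e^(-8/5) ≈ -2.0190.

-16/5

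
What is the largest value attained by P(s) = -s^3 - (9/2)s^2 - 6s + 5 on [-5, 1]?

The derivative is -3s^2 - 9s - 6, which vanishes at s = -2 and s = -1.
Candidates: P(-5) = 95/2, P(-2) = 7, P(-1) = 15/2, P(1) = -13/2.
So the maximum is P(-5) = 95/2.

95/2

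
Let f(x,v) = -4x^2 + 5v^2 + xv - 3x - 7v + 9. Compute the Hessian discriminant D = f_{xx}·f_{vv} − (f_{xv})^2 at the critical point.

∂f/∂x = -8x + v - 3 = 0 and ∂f/∂v = x + 10v - 7 = 0, so (x, v) = (-23/81, 59/81).
The Hessian has f_{xx} = -8, f_{vv} = 10, f_{xv} = 1, giving D = -81 < 0, so the point is a saddle point.
D = (-8)·(10) − (1)^2 = -81.

-81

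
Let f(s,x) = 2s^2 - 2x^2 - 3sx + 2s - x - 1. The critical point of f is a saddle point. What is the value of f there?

∂f/∂s = 4s - 3x + 2 = 0 and ∂f/∂x = -3s - 4x - 1 = 0, so (s, x) = (-11/25, 2/25).
The Hessian has f_{ss} = 4, f_{xx} = -4, f_{sx} = -3, giving D = -25 < 0, so the point is a saddle point.
f(-11/25, 2/25) = -37/25.

-37/25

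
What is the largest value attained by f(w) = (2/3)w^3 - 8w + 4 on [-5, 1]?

44/3

f'(w) = 2w^2 - 8, whose only zero in [-5, 1] is w = -2.
Candidates: f(-5) = -118/3,  f(-2) = 44/3,  f(1) = -10/3.
The maximum over the interval is 44/3, attained at w = -2.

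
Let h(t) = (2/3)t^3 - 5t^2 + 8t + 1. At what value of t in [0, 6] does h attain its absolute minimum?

4

h'(t) = 2t^2 - 10t + 8, which vanishes at t = 1 and t = 4.
Candidates: h(0) = 1, h(1) = 14/3, h(4) = -13/3, h(6) = 13.
The minimum over the interval is -13/3, attained at t = 4.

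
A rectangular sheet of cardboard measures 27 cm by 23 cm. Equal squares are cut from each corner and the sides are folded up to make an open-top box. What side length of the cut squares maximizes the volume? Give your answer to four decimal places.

With cut size x, the volume is V(x) = x(27 − 2x)(23 − 2x) for 0 < x < 11.5.
V'(x) = 12x^2 − 200x + 621. Setting V'(x) = 0 gives x ≈ 4.1269 (the root in (0, 11.5)).
V''(x) = 24x − 200 is negative there, so this is the maximum; V ≈ 1140.8205.

4.1269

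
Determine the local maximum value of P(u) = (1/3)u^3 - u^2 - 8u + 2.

P'(u) = u^2 - 2u - 8. Setting P'(u) = 0 gives u ∈ {-2, 4}.
Since P''(u) = 2u - 2, we get P''(-2) = -6 < 0 ⇒ local maximum; P''(4) = 6 > 0 ⇒ local minimum.
So the local maximum value is P(-2) = 34/3.

34/3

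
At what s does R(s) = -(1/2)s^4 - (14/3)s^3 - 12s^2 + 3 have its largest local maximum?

Critical points: R'(s) = -2s^3 - 14s^2 - 24s vanishes at s = -4, -3, 0.
R''(s) = -6s^2 - 28s - 24. R''(-4) = -8 < 0 ⇒ local maximum; R''(-3) = 6 > 0 ⇒ local minimum; R''(0) = -24 < 0 ⇒ local maximum.
So the largest local maximum value is R(0) = 3.

0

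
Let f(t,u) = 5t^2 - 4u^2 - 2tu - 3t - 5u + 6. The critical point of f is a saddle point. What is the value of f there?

∂f/∂t = 10t - 2u - 3 = 0 and ∂f/∂u = -2t - 8u - 5 = 0, so (t, u) = (1/6, -2/3).
The Hessian has f_{tt} = 10, f_{uu} = -8, f_{tu} = -2, giving D = -84 < 0, so the point is a saddle point.
f(1/6, -2/3) = 89/12.

89/12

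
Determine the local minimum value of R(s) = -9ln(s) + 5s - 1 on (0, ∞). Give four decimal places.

2.7099

R'(s) = -9/s + 5 = 0 gives s = 9/5.
R''(s) = 9/s², which is positive for s > 0, so this is a local minimum.
R(9/5) = -9·ln(9/5) + 9 - 1 ≈ 2.7099.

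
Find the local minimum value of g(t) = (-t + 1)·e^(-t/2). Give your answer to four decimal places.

g'(t) = (-1)·e^(-t/2) + (-t + 1)·(-1/2)·e^(-t/2) = ((1/2)t - 3/2)·e^(-t/2). Since e^(-t/2) > 0, the only critical point is t = 3.
g''(3) has the same sign as 1/2 > 0, so this is a local minimum.
g(3) = (-2)·e^(-3/2) ≈ -0.4463.

-0.4463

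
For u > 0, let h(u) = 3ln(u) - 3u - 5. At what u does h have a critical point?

h'(u) = 3/u − 3 = 0 gives u = 1.
h''(u) = -3/u², which is negative for u > 0, so this is a local maximum.
h(1) = 3·ln(1) - 3 - 5 ≈ -8.0000.

1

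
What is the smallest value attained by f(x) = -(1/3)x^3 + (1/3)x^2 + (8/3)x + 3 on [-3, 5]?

-17

f'(x) = -x^2 + (2/3)x + 8/3, which vanishes at x = -4/3 and x = 2.
Compare values at every candidate in [-3, 5]: f(-3) = 7, f(-4/3) = 67/81, f(2) = 7, f(5) = -17.
Hence the absolute minimum is -17 at x = 5.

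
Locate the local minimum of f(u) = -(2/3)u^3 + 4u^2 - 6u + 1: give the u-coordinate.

1

f'(u) = -2u^2 + 8u - 6 = 0 at u = 1, 3.
Since f''(u) = -4u + 8, we get f''(1) = 4 > 0 ⇒ local minimum; f''(3) = -4 < 0 ⇒ local maximum.
Thus f has its local minimum at u = 1, with value -5/3.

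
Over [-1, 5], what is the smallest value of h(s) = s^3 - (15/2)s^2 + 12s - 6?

h'(s) = 3s^2 - 15s + 12, which vanishes at s = 1 and s = 4.
Candidates: h(-1) = -53/2; h(1) = -1/2; h(4) = -14; h(5) = -17/2.
Hence the absolute minimum is -53/2 at s = -1.

-53/2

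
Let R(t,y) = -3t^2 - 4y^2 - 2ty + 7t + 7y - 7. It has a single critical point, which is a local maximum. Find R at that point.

∂R/∂t = -6t - 2y + 7 = 0 and ∂R/∂y = -2t - 8y + 7 = 0, so (t, y) = (21/22, 7/11).
The Hessian has R_{tt} = -6, R_{yy} = -8, R_{ty} = -2, giving D = 44 > 0 with R_{tt} < 0, so the point is a local maximum.
R(21/22, 7/11) = -63/44.

-63/44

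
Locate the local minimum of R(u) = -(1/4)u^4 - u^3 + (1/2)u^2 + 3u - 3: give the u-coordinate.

-1

R'(u) = -u^3 - 3u^2 + u + 3 = 0 at u = -3, -1, 1.
Since R''(u) = -3u^2 - 6u + 1, we get R''(-3) = -8 < 0 ⇒ local maximum; R''(-1) = 4 > 0 ⇒ local minimum; R''(1) = -8 < 0 ⇒ local maximum.
Thus R has its local minimum at u = -1, with value -19/4.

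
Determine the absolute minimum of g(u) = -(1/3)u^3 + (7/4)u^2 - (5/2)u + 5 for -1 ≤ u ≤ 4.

5/3

g'(u) = -u^2 + (7/2)u - 5/2, which vanishes at u = 1 and u = 5/2.
Evaluating at the critical points and endpoints: g(-1) = 115/12, g(1) = 47/12, g(5/2) = 215/48, g(4) = 5/3.
Hence the absolute minimum is 5/3 at u = 4.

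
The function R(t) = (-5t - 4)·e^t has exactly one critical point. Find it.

-9/5

R'(t) = (-5)·e^t + (-5t - 4)·1·e^t = (-5t - 9)·e^t. Since e^t > 0, the only critical point is t = -9/5.
R''(-9/5) has the same sign as -5 < 0, so this is a local maximum.
R(-9/5) = (5)·e^(-9/5) ≈ 0.8265.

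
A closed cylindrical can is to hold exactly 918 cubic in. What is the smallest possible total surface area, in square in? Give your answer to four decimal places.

522.8892

With radius r and height h, πr²h = 918 so h = 918/(πr²), and S(r) = 2πr² + 2πrh = 2πr² + 2·918/r.
S'(r) = 4πr − 2·918/r² = 0 ⇒ r³ = 918/(2π), so r ≈ 5.2669 and h = 2r ≈ 10.5338.
S''(r) = 4π + 4·918/r³ > 0, so this is the minimum; S ≈ 522.8892.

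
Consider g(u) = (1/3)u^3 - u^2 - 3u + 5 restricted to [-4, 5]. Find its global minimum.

The derivative is u^2 - 2u - 3, which vanishes at u = -1 and u = 3.
Candidates: g(-4) = -61/3; g(-1) = 20/3; g(3) = -4; g(5) = 20/3.
Hence the absolute minimum is -61/3 at u = -4.

-61/3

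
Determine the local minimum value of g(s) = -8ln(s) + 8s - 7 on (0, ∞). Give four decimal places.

1.0000

g'(s) = -8/s + 8 = 0 gives s = 1.
g''(s) = 8/s², which is positive for s > 0, so this is a local minimum.
g(1) = -8·ln(1) + 8 - 7 ≈ 1.0000.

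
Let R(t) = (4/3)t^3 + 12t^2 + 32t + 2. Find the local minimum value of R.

Critical points: R'(t) = 4t^2 + 24t + 32 vanishes at t = -4, -2.
R''(t) = 8t + 24. R''(-4) = -8 < 0 ⇒ local maximum; R''(-2) = 8 > 0 ⇒ local minimum.
The local minimum is R(-2) = -74/3.

-74/3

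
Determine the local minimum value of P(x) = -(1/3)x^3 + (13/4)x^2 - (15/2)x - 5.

-161/16

P'(x) = -x^2 + (13/2)x - 15/2 = 0 at x = 3/2, 5.
Since P''(x) = -2x + 13/2, we get P''(3/2) = 7/2 > 0 ⇒ local minimum; P''(5) = -7/2 < 0 ⇒ local maximum.
So the local minimum value is P(3/2) = -161/16.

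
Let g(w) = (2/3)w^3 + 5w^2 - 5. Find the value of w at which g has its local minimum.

g'(w) = 2w^2 + 10w = 0 at w = -5, 0.
g''(w) = 4w + 10. g''(-5) = -10 < 0 ⇒ local maximum; g''(0) = 10 > 0 ⇒ local minimum.
So the local minimum value is g(0) = -5.

0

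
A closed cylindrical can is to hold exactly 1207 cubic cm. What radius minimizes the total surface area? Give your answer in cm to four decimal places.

5.7700

With radius r and height h, πr²h = 1207 so h = 1207/(πr²), and S(r) = 2πr² + 2πrh = 2πr² + 2·1207/r.
S'(r) = 4πr − 2·1207/r² = 0 ⇒ r³ = 1207/(2π), so r ≈ 5.7700 and h = 2r ≈ 11.5400.
S''(r) = 4π + 4·1207/r³ > 0, so this is the minimum; S ≈ 627.5563.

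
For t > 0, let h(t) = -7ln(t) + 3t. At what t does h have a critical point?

h'(t) = -7/t + 3 = 0 gives t = 7/3.
h''(t) = 7/t², which is positive for t > 0, so this is a local minimum.
h(7/3) = -7·ln(7/3) + 7 ≈ 1.0689.

7/3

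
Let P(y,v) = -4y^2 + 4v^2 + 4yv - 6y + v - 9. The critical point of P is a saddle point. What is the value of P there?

-139/20

∂P/∂y = -8y + 4v - 6 = 0 and ∂P/∂v = 4y + 8v + 1 = 0, so (y, v) = (-13/20, 1/5).
The Hessian has P_{yy} = -8, P_{vv} = 8, P_{yv} = 4, giving D = -80 < 0, so the point is a saddle point.
P(-13/20, 1/5) = -139/20.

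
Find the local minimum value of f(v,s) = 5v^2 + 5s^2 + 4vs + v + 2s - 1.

-101/84

∂f/∂v = 10v + 4s + 1 = 0 and ∂f/∂s = 4v + 10s + 2 = 0, so (v, s) = (-1/42, -4/21).
The Hessian has f_{vv} = 10, f_{ss} = 10, f_{vs} = 4, giving D = 84 > 0 with f_{vv} > 0, so the point is a local minimum.
f(-1/42, -4/21) = -101/84.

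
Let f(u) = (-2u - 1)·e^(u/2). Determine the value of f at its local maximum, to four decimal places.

Differentiating with the product rule gives f'(u) = (-u - 5/2)·e^(u/2). Since e^(u/2) > 0, the only critical point is u = -5/2.
f''(-5/2) has the same sign as -1 < 0, so this is a local maximum.
f(-5/2) = (4)·e^(-5/4) ≈ 1.1460.

1.1460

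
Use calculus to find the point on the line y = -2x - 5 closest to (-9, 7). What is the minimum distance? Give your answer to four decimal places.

Minimize D(x)^2 = (x + 9)^2 + (-2x - 12)^2.
d/dx[D^2] = 2(x + 9) + 2·(-2)·(-2x - 12) = 0 ⇒ x = -33/5.
Then y = 41/5 and the distance is √(36/5) ≈ 2.6833.

2.6833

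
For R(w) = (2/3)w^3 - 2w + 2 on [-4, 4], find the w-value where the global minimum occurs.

-4

R'(w) = 2w^2 - 2, which vanishes at w = -1 and w = 1.
Candidates: R(-4) = -98/3, R(-1) = 10/3, R(1) = 2/3, R(4) = 110/3.
Hence the absolute minimum is -98/3 at w = -4.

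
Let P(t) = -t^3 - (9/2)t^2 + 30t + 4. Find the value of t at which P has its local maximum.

P'(t) = -3t^2 - 9t + 30 = 0 at t = -5, 2.
Second-derivative test with P''(t) = -6t - 9: P''(-5) = 21 > 0 ⇒ local minimum; P''(2) = -21 < 0 ⇒ local maximum.
So the local maximum value is P(2) = 38.

2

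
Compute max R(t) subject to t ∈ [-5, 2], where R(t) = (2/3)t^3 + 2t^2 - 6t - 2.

The derivative is 2t^2 + 4t - 6, which vanishes at t = -3 and t = 1.
Compare values at every candidate in [-5, 2]: R(-5) = -16/3,  R(-3) = 16,  R(1) = -16/3,  R(2) = -2/3.
Hence the absolute maximum is 16 at t = -3.

16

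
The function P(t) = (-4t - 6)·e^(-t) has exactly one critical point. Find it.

-1/2

P'(t) = (-4)·e^(-t) + (-4t - 6)·(-1)·e^(-t) = (4t + 2)·e^(-t). Since e^(-t) > 0, the only critical point is t = -1/2.
P''(-1/2) has the same sign as 4 > 0, so this is a local minimum.
P(-1/2) = (-4)·e^(1/2) ≈ -6.5949.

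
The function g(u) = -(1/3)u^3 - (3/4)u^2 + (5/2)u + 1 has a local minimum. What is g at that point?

-227/48

g'(u) = -u^2 - (3/2)u + 5/2. Setting g'(u) = 0 gives u ∈ {-5/2, 1}.
g''(u) = -2u - 3/2. g''(-5/2) = 7/2 > 0 ⇒ local minimum; g''(1) = -7/2 < 0 ⇒ local maximum.
Thus g has its local minimum at u = -5/2, with value -227/48.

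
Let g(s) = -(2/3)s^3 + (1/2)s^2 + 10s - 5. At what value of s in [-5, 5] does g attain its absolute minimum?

5

g'(s) = -2s^2 + s + 10, which vanishes at s = -2 and s = 5/2.
Compare values at every candidate in [-5, 5]: g(-5) = 245/6; g(-2) = -53/3; g(5/2) = 305/24; g(5) = -155/6.
The minimum over the interval is -155/6, attained at s = 5.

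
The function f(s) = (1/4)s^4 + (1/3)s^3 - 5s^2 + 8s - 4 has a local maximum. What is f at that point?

-5/12

f'(s) = s^3 + s^2 - 10s + 8. Setting f'(s) = 0 gives s ∈ {-4, 1, 2}.
Second-derivative test with f''(s) = 3s^2 + 2s - 10: f''(-4) = 30 > 0 ⇒ local minimum; f''(1) = -5 < 0 ⇒ local maximum; f''(2) = 6 > 0 ⇒ local minimum.
So the local maximum value is f(1) = -5/12.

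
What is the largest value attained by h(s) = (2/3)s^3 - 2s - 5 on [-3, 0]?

-11/3

The derivative is 2s^2 - 2, whose only zero in [-3, 0] is s = -1.
Compare values at every candidate in [-3, 0]: h(-3) = -17, h(-1) = -11/3, h(0) = -5.
The maximum over the interval is -11/3, attained at s = -1.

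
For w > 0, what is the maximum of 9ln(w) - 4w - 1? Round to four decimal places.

f'(w) = 9/w − 4 = 0 gives w = 9/4.
f''(w) = -9/w², which is negative for w > 0, so this is a local maximum.
f(9/4) = 9·ln(9/4) - 9 - 1 ≈ -2.7016.

-2.7016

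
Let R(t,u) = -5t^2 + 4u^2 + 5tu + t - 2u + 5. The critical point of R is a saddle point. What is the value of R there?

173/35

∂R/∂t = -10t + 5u + 1 = 0 and ∂R/∂u = 5t + 8u - 2 = 0, so (t, u) = (6/35, 1/7).
The Hessian has R_{tt} = -10, R_{uu} = 8, R_{tu} = 5, giving D = -105 < 0, so the point is a saddle point.
R(6/35, 1/7) = 173/35.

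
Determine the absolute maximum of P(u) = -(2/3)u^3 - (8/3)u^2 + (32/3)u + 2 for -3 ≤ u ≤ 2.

P'(u) = -2u^2 - (16/3)u + 32/3, whose only zero in [-3, 2] is u = 4/3.
Compare values at every candidate in [-3, 2]: P(-3) = -36; P(4/3) = 802/81; P(2) = 22/3.
The maximum over the interval is 802/81, attained at u = 4/3.

802/81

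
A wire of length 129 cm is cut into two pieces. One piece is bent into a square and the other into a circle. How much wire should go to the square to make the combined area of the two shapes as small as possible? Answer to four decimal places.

Let x be the length used for the square. Square side x/4; circle radius (129−x)/(2π).
A(x) = (x/4)² + π·((129−x)/(2π))² = x²/16 + (129−x)²/(4π) for 0 ≤ x ≤ 129. A'(x) = x/8 − (129−x)/(2π) = 0 gives x = 4·129/(π+4) ≈ 72.2528.
A'' = 1/8 + 1/(2π) > 0, so this gives the minimum combined area; x ≈ 72.2528 cm to the square.

72.2528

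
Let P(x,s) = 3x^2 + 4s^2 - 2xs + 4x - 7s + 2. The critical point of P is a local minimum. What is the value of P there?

∂P/∂x = 6x - 2s + 4 = 0 and ∂P/∂s = -2x + 8s - 7 = 0, so (x, s) = (-9/22, 17/22).
The Hessian has P_{xx} = 6, P_{ss} = 8, P_{xs} = -2, giving D = 44 > 0 with P_{xx} > 0, so the point is a local minimum.
P(-9/22, 17/22) = -67/44.

-67/44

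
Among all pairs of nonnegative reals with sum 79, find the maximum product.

With x + y = 79, the product is P(x) = x(79 − x).
P'(x) = 79 − 2x = 0 gives x = 79/2; P'' = −2 < 0, so this is the maximum.
P = 79/2·79/2 = 6241/4.

6241/4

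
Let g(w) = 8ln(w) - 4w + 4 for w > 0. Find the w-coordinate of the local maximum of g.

g'(w) = 8/w − 4 = 0 gives w = 2.
g''(w) = -8/w², which is negative for w > 0, so this is a local maximum.
g(2) = 8·ln(2) - 8 + 4 ≈ 1.5452.

2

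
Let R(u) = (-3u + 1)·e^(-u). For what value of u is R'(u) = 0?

Differentiating with the product rule gives R'(u) = (3u - 4)·e^(-u). Since e^(-u) > 0, the only critical point is u = 4/3.
R''(4/3) has the same sign as 3 > 0, so this is a local minimum.
R(4/3) = (-3)·e^(-4/3) ≈ -0.7908.

4/3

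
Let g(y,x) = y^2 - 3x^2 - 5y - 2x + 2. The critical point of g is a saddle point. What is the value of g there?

∂g/∂y = 2y - 5 = 0 and ∂g/∂x = -6x - 2 = 0, so (y, x) = (5/2, -1/3).
The Hessian has g_{yy} = 2, g_{xx} = -6, g_{yx} = 0, giving D = -12 < 0, so the point is a saddle point.
g(5/2, -1/3) = -47/12.

-47/12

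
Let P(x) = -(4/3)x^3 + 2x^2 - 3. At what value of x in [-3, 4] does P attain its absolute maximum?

-3

P'(x) = -4x^2 + 4x, which vanishes at x = 0 and x = 1.
Evaluating at the critical points and endpoints: P(-3) = 51, P(0) = -3, P(1) = -7/3, P(4) = -169/3.
The maximum over the interval is 51, attained at x = -3.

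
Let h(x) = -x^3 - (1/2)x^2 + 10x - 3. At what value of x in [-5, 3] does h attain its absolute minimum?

The derivative is -3x^2 - x + 10, which vanishes at x = -2 and x = 5/3.
Evaluating at the critical points and endpoints: h(-5) = 119/2, h(-2) = -17, h(5/3) = 413/54, h(3) = -9/2.
The minimum over the interval is -17, attained at x = -2.

-2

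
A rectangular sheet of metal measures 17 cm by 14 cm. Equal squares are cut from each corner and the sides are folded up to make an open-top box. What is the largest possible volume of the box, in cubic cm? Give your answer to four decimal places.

270.0707

With cut size x, the volume is V(x) = x(17 − 2x)(14 − 2x) for 0 < x < 7.
V'(x) = 12x^2 − 124x + 238. Setting V'(x) = 0 gives x ≈ 2.5473 (the root in (0, 7)).
V''(x) = 24x − 124 is negative there, so this is the maximum; V ≈ 270.0707.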